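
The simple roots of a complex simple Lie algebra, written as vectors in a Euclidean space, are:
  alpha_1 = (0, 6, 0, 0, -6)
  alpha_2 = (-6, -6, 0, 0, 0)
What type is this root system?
A2

Compute the Cartan integers a_ij = 2(alpha_i, alpha_j)/(alpha_j, alpha_j); the resulting 2x2 Cartan matrix is
[[2, -1], [-1, 2]].
All simple roots have the same length, so the diagram is simply laced. The associated Dynkin diagram is a chain of 2 nodes with single edges (A_2), so the type is A_2 (the algebra sl(3)).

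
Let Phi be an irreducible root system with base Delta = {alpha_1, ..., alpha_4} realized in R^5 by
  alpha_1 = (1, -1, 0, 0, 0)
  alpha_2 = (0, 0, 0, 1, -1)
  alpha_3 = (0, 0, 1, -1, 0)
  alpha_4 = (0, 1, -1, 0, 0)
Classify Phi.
Compute the Cartan integers a_ij = 2(alpha_i, alpha_j)/(alpha_j, alpha_j); the resulting 4x4 Cartan matrix is
[[2, 0, 0, -1], [0, 2, -1, 0], [0, -1, 2, -1], [-1, 0, -1, 2]].
All simple roots have the same length, so the diagram is simply laced. The associated Dynkin diagram is a chain of 4 nodes with single edges (A_4), so the type is A_4 (the algebra sl(5)).

type A_4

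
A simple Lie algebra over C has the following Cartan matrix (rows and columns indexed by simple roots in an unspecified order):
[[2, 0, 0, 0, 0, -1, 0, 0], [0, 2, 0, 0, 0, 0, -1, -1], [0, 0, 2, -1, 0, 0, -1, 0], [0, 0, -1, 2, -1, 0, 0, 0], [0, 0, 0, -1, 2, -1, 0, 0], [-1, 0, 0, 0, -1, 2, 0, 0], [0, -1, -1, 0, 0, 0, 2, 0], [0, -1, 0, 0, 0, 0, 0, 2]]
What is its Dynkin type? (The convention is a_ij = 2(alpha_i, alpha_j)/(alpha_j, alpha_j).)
The matrix has rank 8 with 2's on the diagonal. Reading the off-diagonal entries as Dynkin edges (a single edge where a_ij = a_ji = -1; a double or triple edge where a_ij * a_ji = 2 or 3), the diagram is a chain of 8 nodes with single edges (A_8). One simple-root ordering that puts it in standard form is (alpha_8, alpha_2, alpha_7, alpha_3, alpha_4, alpha_5, alpha_6, alpha_1). So the algebra is type A_8, i.e. sl(9).

type A_8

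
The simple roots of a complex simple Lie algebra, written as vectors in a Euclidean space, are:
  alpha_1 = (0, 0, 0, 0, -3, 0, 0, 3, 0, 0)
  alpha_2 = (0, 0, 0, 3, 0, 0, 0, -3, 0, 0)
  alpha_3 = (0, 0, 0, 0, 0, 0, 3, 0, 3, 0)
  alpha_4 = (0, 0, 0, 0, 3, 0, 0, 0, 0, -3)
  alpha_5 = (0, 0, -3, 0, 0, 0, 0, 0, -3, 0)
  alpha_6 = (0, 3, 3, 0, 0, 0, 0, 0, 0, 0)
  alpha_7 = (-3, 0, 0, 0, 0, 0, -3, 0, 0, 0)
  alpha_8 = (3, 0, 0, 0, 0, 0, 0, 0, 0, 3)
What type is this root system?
Compute the Cartan integers a_ij = 2(alpha_i, alpha_j)/(alpha_j, alpha_j); the resulting 8x8 Cartan matrix is
[[2, -1, 0, -1, 0, 0, 0, 0], [-1, 2, 0, 0, 0, 0, 0, 0], [0, 0, 2, 0, -1, 0, -1, 0], [-1, 0, 0, 2, 0, 0, 0, -1], [0, 0, -1, 0, 2, -1, 0, 0], [0, 0, 0, 0, -1, 2, 0, 0], [0, 0, -1, 0, 0, 0, 2, -1], [0, 0, 0, -1, 0, 0, -1, 2]].
All simple roots have the same length, so the diagram is simply laced. The associated Dynkin diagram is a chain of 8 nodes with single edges (A_8), so the type is A_8 (the algebra sl(9)).

A_8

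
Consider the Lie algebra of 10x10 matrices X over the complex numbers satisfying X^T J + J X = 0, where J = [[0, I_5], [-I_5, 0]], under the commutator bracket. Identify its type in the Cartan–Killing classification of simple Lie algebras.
This is sp(10), which has dimension 10(10+1)/2 = 55 and rank 10/2 = 5. In the classification of classical Lie algebras, the symplectic algebra sp(2n) has type C_n; here n = 5, so the Dynkin diagram is a chain of 5 nodes with a double edge at one end; the terminal node there is the unique long simple root (C_5). Hence the type is C_5.

C5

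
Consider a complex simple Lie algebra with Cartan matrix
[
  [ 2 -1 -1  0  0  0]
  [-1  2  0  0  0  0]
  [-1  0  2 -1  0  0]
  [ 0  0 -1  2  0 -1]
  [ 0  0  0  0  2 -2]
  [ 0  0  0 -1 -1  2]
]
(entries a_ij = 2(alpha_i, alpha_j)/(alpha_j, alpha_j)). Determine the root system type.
The matrix has rank 6 with 2's on the diagonal. Reading the off-diagonal entries as Dynkin edges (a single edge where a_ij = a_ji = -1; a double or triple edge where a_ij * a_ji = 2 or 3), the diagram is a chain of 6 nodes with a double edge at one end; the terminal node there is the unique long simple root (C_6). One simple-root ordering that puts it in standard form is (alpha_2, alpha_1, alpha_3, alpha_4, alpha_6, alpha_5). So the algebra is type C_6, i.e. sp(12).

type C_6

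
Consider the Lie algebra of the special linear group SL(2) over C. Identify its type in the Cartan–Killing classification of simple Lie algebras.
A_1 (sl(2))

This is sl(2), which has dimension 2^2 - 1 = 3 and rank 2 - 1 = 1 (a Cartan subalgebra is the diagonal traceless matrices). In the classification of classical Lie algebras, the special linear algebra sl(n+1) has type A_n; here n = 1, so the Dynkin diagram is a chain of 1 nodes with single edges (A_1). Hence the type is A_1.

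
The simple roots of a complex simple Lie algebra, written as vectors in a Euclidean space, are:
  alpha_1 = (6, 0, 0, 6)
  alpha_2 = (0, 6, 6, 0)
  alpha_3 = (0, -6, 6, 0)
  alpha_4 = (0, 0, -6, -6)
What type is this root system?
type D_4

Compute the Cartan integers a_ij = 2(alpha_i, alpha_j)/(alpha_j, alpha_j); the resulting 4x4 Cartan matrix is
[[2, 0, 0, -1], [0, 2, 0, -1], [0, 0, 2, -1], [-1, -1, -1, 2]].
All simple roots have the same length, so the diagram is simply laced. The associated Dynkin diagram is a chain of 2 nodes with a fork of two nodes at one end (D_4), so the type is D_4 (the algebra so(8)).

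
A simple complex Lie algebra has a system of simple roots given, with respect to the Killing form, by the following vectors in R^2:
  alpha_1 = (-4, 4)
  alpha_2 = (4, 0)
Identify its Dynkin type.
Compute the Cartan integers a_ij = 2(alpha_i, alpha_j)/(alpha_j, alpha_j); the resulting 2x2 Cartan matrix is
[[2, -2], [-1, 2]].
The roots have two lengths (squared-length ratio 2:1); the short ones are alpha_{2}. The associated Dynkin diagram is a chain of 2 nodes with a double edge at one end; the terminal node there is the unique short simple root (B_2), so the type is B_2 (the algebra so(5)).

B_2 (so(5))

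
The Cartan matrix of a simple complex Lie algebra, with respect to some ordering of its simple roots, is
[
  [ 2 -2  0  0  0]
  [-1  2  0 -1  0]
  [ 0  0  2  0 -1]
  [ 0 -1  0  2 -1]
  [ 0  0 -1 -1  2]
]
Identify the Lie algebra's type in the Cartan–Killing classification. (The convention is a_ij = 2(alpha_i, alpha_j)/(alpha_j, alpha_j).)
C5

The matrix has rank 5 with 2's on the diagonal. Reading the off-diagonal entries as Dynkin edges (a single edge where a_ij = a_ji = -1; a double or triple edge where a_ij * a_ji = 2 or 3), the diagram is a chain of 5 nodes with a double edge at one end; the terminal node there is the unique long simple root (C_5). One simple-root ordering that puts it in standard form is (alpha_3, alpha_5, alpha_4, alpha_2, alpha_1). So the algebra is type C_5, i.e. sp(10).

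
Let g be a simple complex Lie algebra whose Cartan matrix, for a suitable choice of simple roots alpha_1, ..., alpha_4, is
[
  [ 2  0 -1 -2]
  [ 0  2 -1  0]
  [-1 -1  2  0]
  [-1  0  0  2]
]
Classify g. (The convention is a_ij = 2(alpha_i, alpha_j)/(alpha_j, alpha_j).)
B_4 (so(9))

The matrix has rank 4 with 2's on the diagonal. Reading the off-diagonal entries as Dynkin edges (a single edge where a_ij = a_ji = -1; a double or triple edge where a_ij * a_ji = 2 or 3), the diagram is a chain of 4 nodes with a double edge at one end; the terminal node there is the unique short simple root (B_4). One simple-root ordering that puts it in standard form is (alpha_2, alpha_3, alpha_1, alpha_4). So the algebra is type B_4, i.e. so(9).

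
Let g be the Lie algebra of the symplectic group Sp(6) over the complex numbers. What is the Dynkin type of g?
C_3

This is sp(6), which has dimension 6(6+1)/2 = 21 and rank 6/2 = 3. In the classification of classical Lie algebras, the symplectic algebra sp(2n) has type C_n; here n = 3, so the Dynkin diagram is a chain of 3 nodes with a double edge at one end; the terminal node there is the unique long simple root (C_3). Hence the type is C_3.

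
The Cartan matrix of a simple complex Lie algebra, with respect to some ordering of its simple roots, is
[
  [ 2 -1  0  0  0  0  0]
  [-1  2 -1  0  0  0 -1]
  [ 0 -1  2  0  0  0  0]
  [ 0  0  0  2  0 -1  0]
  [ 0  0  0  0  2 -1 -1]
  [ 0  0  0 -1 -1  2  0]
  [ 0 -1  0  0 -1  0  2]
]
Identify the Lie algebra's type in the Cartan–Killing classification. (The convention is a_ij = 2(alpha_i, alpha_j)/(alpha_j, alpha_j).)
type D_7

The matrix has rank 7 with 2's on the diagonal. Reading the off-diagonal entries as Dynkin edges (a single edge where a_ij = a_ji = -1; a double or triple edge where a_ij * a_ji = 2 or 3), the diagram is a chain of 5 nodes with a fork of two nodes at one end (D_7). One simple-root ordering that puts it in standard form is (alpha_4, alpha_6, alpha_5, alpha_7, alpha_2, alpha_1, alpha_3). So the algebra is type D_7, i.e. so(14).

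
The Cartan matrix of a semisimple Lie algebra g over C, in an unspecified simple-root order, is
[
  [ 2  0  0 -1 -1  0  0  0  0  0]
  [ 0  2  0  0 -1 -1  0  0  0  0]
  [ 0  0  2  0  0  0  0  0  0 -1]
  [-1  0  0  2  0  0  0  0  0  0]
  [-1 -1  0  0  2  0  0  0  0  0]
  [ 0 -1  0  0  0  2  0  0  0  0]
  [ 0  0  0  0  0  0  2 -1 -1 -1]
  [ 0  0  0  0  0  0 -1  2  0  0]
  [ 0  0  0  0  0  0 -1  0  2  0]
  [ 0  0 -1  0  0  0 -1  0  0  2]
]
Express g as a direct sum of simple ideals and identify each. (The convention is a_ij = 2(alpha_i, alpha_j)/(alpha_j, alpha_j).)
A_5 ⊕ D_5

The diagram associated to this matrix has two connected components: the simple roots {alpha_1, alpha_2, alpha_4, alpha_5, alpha_6} form a chain of 5 nodes with single edges (A_5), and {alpha_3, alpha_7, alpha_8, alpha_9, alpha_10} form a chain of 3 nodes with a fork of two nodes at one end (D_5). A semisimple Lie algebra decomposes uniquely as the direct sum of simple ideals, one per connected component of its Dynkin diagram, so g ≅ A_5 ⊕ D_5 (dimension 35 + 45 = 80).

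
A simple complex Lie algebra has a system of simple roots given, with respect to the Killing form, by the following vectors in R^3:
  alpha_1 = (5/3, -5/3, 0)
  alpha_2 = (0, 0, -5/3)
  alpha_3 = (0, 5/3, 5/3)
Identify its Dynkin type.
B3

Compute the Cartan integers a_ij = 2(alpha_i, alpha_j)/(alpha_j, alpha_j); the resulting 3x3 Cartan matrix is
[[2, 0, -1], [0, 2, -1], [-1, -2, 2]].
The roots have two lengths (squared-length ratio 2:1); the short ones are alpha_{2}. The associated Dynkin diagram is a chain of 3 nodes with a double edge at one end; the terminal node there is the unique short simple root (B_3), so the type is B_3 (the algebra so(7)).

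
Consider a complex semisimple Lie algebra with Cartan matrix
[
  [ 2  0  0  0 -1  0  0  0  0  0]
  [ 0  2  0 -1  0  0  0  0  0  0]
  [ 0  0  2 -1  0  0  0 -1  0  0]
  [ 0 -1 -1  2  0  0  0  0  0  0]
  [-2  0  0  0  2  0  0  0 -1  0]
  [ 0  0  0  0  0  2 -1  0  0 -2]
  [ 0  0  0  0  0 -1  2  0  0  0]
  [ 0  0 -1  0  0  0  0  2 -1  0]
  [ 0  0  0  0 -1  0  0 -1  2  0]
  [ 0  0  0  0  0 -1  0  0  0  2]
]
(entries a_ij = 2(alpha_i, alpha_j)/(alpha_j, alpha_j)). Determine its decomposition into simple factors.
B_3 + B_7

The diagram associated to this matrix has two connected components: the simple roots {alpha_6, alpha_7, alpha_10} form a chain of 3 nodes with a double edge at one end; the terminal node there is the unique short simple root (B_3), and {alpha_1, alpha_2, alpha_3, alpha_4, alpha_5, alpha_8, alpha_9} form a chain of 7 nodes with a double edge at one end; the terminal node there is the unique short simple root (B_7). A semisimple Lie algebra decomposes uniquely as the direct sum of simple ideals, one per connected component of its Dynkin diagram, so g ≅ B_3 ⊕ B_7 (dimension 21 + 105 = 126).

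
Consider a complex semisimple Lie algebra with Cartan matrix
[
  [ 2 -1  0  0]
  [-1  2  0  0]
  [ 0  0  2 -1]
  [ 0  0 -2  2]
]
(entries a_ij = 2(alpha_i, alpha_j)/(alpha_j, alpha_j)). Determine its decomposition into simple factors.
A_2 ⊕ B_2

The diagram associated to this matrix has two connected components: the simple roots {alpha_1, alpha_2} form a chain of 2 nodes with single edges (A_2), and {alpha_3, alpha_4} form a chain of 2 nodes with a double edge at one end; the terminal node there is the unique short simple root (B_2). A semisimple Lie algebra decomposes uniquely as the direct sum of simple ideals, one per connected component of its Dynkin diagram, so g ≅ A_2 ⊕ B_2 (dimension 8 + 10 = 18).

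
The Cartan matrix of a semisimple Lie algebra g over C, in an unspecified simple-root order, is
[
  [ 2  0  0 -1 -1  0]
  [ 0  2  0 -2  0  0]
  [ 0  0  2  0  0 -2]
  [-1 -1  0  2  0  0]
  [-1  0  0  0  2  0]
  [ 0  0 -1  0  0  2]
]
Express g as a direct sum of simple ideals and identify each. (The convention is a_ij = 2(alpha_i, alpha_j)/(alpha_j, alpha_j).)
The diagram associated to this matrix has two connected components: the simple roots {alpha_3, alpha_6} form a chain of 2 nodes with a double edge at one end; the terminal node there is the unique short simple root (B_2), and {alpha_1, alpha_2, alpha_4, alpha_5} form a chain of 4 nodes with a double edge at one end; the terminal node there is the unique long simple root (C_4). A semisimple Lie algebra decomposes uniquely as the direct sum of simple ideals, one per connected component of its Dynkin diagram, so g ≅ B_2 ⊕ C_4 (dimension 10 + 36 = 46).

B2 ⊕ C4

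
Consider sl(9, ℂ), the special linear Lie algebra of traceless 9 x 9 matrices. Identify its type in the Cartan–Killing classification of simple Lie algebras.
type A_8

This is sl(9), which has dimension 9^2 - 1 = 80 and rank 9 - 1 = 8 (a Cartan subalgebra is the diagonal traceless matrices). In the classification of classical Lie algebras, the special linear algebra sl(n+1) has type A_n; here n = 8, so the Dynkin diagram is a chain of 8 nodes with single edges (A_8). Hence the type is A_8.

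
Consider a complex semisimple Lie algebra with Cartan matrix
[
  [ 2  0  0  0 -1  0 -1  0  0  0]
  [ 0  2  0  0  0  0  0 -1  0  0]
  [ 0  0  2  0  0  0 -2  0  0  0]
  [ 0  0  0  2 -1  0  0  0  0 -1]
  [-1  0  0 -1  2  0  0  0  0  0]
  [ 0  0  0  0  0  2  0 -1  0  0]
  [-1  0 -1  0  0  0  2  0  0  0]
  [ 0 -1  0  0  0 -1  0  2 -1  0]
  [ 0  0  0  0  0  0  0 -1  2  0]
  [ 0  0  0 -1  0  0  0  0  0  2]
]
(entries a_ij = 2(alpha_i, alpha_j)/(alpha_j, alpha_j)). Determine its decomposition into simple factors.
The diagram associated to this matrix has two connected components: the simple roots {alpha_1, alpha_3, alpha_4, alpha_5, alpha_7, alpha_10} form a chain of 6 nodes with a double edge at one end; the terminal node there is the unique long simple root (C_6), and {alpha_2, alpha_6, alpha_8, alpha_9} form a chain of 2 nodes with a fork of two nodes at one end (D_4). A semisimple Lie algebra decomposes uniquely as the direct sum of simple ideals, one per connected component of its Dynkin diagram, so g ≅ C_6 ⊕ D_4 (dimension 78 + 28 = 106).

C_6 (sp(12)) ⊕ D_4 (so(8))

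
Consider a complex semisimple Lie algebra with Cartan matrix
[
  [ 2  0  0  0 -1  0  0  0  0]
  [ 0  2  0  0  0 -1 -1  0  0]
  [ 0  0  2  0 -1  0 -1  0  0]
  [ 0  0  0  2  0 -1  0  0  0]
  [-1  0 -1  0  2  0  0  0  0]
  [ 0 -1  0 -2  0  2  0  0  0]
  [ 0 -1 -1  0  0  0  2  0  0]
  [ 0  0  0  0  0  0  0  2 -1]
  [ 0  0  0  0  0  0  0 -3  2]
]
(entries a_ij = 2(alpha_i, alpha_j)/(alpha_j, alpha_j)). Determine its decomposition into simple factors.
The diagram associated to this matrix has two connected components: the simple roots {alpha_1, alpha_2, alpha_3, alpha_4, alpha_5, alpha_6, alpha_7} form a chain of 7 nodes with a double edge at one end; the terminal node there is the unique short simple root (B_7), and {alpha_8, alpha_9} form two nodes joined by a triple edge (G_2). A semisimple Lie algebra decomposes uniquely as the direct sum of simple ideals, one per connected component of its Dynkin diagram, so g ≅ B_7 ⊕ G_2 (dimension 105 + 14 = 119).

B_7 (so(15)) + G_2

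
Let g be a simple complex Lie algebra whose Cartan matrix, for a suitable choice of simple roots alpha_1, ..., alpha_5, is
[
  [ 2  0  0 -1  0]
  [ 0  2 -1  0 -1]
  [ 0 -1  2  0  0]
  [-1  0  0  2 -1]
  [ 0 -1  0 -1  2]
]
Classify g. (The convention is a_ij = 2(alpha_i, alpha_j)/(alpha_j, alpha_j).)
The matrix has rank 5 with 2's on the diagonal. Reading the off-diagonal entries as Dynkin edges (a single edge where a_ij = a_ji = -1; a double or triple edge where a_ij * a_ji = 2 or 3), the diagram is a chain of 5 nodes with single edges (A_5). One simple-root ordering that puts it in standard form is (alpha_3, alpha_2, alpha_5, alpha_4, alpha_1). So the algebra is type A_5, i.e. sl(6).

type A_5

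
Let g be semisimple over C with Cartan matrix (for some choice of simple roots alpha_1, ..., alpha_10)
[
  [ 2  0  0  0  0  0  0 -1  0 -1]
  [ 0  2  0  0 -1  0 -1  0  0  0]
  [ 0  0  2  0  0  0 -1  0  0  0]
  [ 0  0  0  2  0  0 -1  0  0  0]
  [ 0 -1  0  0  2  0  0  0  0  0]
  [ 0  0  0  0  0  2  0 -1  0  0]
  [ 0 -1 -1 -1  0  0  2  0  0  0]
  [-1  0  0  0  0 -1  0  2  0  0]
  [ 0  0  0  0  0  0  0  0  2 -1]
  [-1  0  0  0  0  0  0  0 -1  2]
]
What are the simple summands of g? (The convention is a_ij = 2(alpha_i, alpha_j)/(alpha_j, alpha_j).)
A_5 (sl(6)) + D_5 (so(10))

The diagram associated to this matrix has two connected components: the simple roots {alpha_1, alpha_6, alpha_8, alpha_9, alpha_10} form a chain of 5 nodes with single edges (A_5), and {alpha_2, alpha_3, alpha_4, alpha_5, alpha_7} form a chain of 3 nodes with a fork of two nodes at one end (D_5). A semisimple Lie algebra decomposes uniquely as the direct sum of simple ideals, one per connected component of its Dynkin diagram, so g ≅ A_5 ⊕ D_5 (dimension 35 + 45 = 80).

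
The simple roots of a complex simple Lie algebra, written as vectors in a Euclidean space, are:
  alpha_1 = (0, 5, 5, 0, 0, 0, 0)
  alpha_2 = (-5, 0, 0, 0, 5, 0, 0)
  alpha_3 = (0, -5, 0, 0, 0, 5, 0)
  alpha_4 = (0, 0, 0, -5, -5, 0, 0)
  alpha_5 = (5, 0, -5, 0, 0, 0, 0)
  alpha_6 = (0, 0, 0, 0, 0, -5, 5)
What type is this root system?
A_6

Compute the Cartan integers a_ij = 2(alpha_i, alpha_j)/(alpha_j, alpha_j); the resulting 6x6 Cartan matrix is
[[2, 0, -1, 0, -1, 0], [0, 2, 0, -1, -1, 0], [-1, 0, 2, 0, 0, -1], [0, -1, 0, 2, 0, 0], [-1, -1, 0, 0, 2, 0], [0, 0, -1, 0, 0, 2]].
All simple roots have the same length, so the diagram is simply laced. The associated Dynkin diagram is a chain of 6 nodes with single edges (A_6), so the type is A_6 (the algebra sl(7)).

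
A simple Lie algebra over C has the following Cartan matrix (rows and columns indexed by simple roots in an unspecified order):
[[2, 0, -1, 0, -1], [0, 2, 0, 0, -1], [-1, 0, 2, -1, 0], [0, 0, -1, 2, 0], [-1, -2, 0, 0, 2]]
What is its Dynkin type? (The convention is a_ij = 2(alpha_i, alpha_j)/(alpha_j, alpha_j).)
type B_5

The matrix has rank 5 with 2's on the diagonal. Reading the off-diagonal entries as Dynkin edges (a single edge where a_ij = a_ji = -1; a double or triple edge where a_ij * a_ji = 2 or 3), the diagram is a chain of 5 nodes with a double edge at one end; the terminal node there is the unique short simple root (B_5). One simple-root ordering that puts it in standard form is (alpha_4, alpha_3, alpha_1, alpha_5, alpha_2). So the algebra is type B_5, i.e. so(11).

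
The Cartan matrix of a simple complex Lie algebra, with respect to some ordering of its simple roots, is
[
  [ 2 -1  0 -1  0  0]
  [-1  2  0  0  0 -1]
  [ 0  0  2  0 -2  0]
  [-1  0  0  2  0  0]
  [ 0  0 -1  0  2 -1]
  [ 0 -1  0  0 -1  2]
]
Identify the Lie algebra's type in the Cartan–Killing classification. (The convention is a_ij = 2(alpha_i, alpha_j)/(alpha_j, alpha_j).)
C6

The matrix has rank 6 with 2's on the diagonal. Reading the off-diagonal entries as Dynkin edges (a single edge where a_ij = a_ji = -1; a double or triple edge where a_ij * a_ji = 2 or 3), the diagram is a chain of 6 nodes with a double edge at one end; the terminal node there is the unique long simple root (C_6). One simple-root ordering that puts it in standard form is (alpha_4, alpha_1, alpha_2, alpha_6, alpha_5, alpha_3). So the algebra is type C_6, i.e. sp(12).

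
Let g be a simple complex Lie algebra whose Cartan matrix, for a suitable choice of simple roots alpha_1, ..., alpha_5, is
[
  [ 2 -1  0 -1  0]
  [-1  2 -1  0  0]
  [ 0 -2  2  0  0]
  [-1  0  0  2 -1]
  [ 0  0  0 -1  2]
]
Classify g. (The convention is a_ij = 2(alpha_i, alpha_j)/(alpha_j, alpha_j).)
type C_5

The matrix has rank 5 with 2's on the diagonal. Reading the off-diagonal entries as Dynkin edges (a single edge where a_ij = a_ji = -1; a double or triple edge where a_ij * a_ji = 2 or 3), the diagram is a chain of 5 nodes with a double edge at one end; the terminal node there is the unique long simple root (C_5). One simple-root ordering that puts it in standard form is (alpha_5, alpha_4, alpha_1, alpha_2, alpha_3). So the algebra is type C_5, i.e. sp(10).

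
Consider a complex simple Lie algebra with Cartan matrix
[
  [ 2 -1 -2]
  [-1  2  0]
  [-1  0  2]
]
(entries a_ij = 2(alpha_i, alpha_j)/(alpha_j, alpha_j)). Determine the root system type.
B3

The matrix has rank 3 with 2's on the diagonal. Reading the off-diagonal entries as Dynkin edges (a single edge where a_ij = a_ji = -1; a double or triple edge where a_ij * a_ji = 2 or 3), the diagram is a chain of 3 nodes with a double edge at one end; the terminal node there is the unique short simple root (B_3). One simple-root ordering that puts it in standard form is (alpha_2, alpha_1, alpha_3). So the algebra is type B_3, i.e. so(7).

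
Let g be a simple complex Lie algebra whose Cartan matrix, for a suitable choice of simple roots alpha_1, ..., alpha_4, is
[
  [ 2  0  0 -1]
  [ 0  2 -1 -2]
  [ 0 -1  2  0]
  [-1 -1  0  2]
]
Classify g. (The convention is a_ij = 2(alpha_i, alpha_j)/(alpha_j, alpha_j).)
The matrix has rank 4 with 2's on the diagonal. Reading the off-diagonal entries as Dynkin edges (a single edge where a_ij = a_ji = -1; a double or triple edge where a_ij * a_ji = 2 or 3), the diagram is a chain of 4 nodes with a double edge between the middle two (F_4). One simple-root ordering that puts it in standard form is (alpha_3, alpha_2, alpha_4, alpha_1). So the algebra is type F_4.

F_4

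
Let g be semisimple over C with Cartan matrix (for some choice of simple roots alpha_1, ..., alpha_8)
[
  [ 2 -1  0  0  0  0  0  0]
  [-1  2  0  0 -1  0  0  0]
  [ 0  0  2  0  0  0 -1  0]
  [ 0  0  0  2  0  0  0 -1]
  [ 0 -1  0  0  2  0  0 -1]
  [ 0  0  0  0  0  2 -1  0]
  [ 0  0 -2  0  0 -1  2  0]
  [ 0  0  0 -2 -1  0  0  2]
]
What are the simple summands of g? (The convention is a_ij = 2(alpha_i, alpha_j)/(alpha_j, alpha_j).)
The diagram associated to this matrix has two connected components: the simple roots {alpha_3, alpha_6, alpha_7} form a chain of 3 nodes with a double edge at one end; the terminal node there is the unique short simple root (B_3), and {alpha_1, alpha_2, alpha_4, alpha_5, alpha_8} form a chain of 5 nodes with a double edge at one end; the terminal node there is the unique short simple root (B_5). A semisimple Lie algebra decomposes uniquely as the direct sum of simple ideals, one per connected component of its Dynkin diagram, so g ≅ B_3 ⊕ B_5 (dimension 21 + 55 = 76).

B_3 + B_5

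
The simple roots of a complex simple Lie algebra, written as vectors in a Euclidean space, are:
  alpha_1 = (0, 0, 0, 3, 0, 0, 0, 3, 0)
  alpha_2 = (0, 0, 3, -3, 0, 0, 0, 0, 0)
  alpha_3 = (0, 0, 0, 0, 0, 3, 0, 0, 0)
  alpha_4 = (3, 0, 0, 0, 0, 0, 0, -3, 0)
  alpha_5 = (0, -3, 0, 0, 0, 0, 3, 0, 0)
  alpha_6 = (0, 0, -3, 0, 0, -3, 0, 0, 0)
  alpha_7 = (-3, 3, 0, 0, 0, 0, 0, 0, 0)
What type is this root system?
Compute the Cartan integers a_ij = 2(alpha_i, alpha_j)/(alpha_j, alpha_j); the resulting 7x7 Cartan matrix is
[[2, -1, 0, -1, 0, 0, 0], [-1, 2, 0, 0, 0, -1, 0], [0, 0, 2, 0, 0, -1, 0], [-1, 0, 0, 2, 0, 0, -1], [0, 0, 0, 0, 2, 0, -1], [0, -1, -2, 0, 0, 2, 0], [0, 0, 0, -1, -1, 0, 2]].
The roots have two lengths (squared-length ratio 2:1); the short ones are alpha_{3}. The associated Dynkin diagram is a chain of 7 nodes with a double edge at one end; the terminal node there is the unique short simple root (B_7), so the type is B_7 (the algebra so(15)).

B_7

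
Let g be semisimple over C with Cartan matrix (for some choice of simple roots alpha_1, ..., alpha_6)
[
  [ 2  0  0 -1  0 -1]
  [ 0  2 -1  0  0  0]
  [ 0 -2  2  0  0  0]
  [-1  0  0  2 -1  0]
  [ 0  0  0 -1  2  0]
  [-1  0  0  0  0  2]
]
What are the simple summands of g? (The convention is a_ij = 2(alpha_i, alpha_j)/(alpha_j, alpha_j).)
type A_4 + type B_2

The diagram associated to this matrix has two connected components: the simple roots {alpha_1, alpha_4, alpha_5, alpha_6} form a chain of 4 nodes with single edges (A_4), and {alpha_2, alpha_3} form a chain of 2 nodes with a double edge at one end; the terminal node there is the unique short simple root (B_2). A semisimple Lie algebra decomposes uniquely as the direct sum of simple ideals, one per connected component of its Dynkin diagram, so g ≅ A_4 ⊕ B_2 (dimension 24 + 10 = 34).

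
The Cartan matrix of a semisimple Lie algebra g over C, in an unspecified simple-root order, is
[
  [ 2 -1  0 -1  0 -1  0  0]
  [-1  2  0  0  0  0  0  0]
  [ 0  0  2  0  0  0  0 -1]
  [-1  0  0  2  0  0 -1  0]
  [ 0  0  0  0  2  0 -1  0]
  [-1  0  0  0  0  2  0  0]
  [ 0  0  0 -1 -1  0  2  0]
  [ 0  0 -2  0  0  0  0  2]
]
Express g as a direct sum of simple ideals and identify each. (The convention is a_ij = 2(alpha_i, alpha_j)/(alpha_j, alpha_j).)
B_2 (so(5)) + D_6 (so(12))

The diagram associated to this matrix has two connected components: the simple roots {alpha_3, alpha_8} form a chain of 2 nodes with a double edge at one end; the terminal node there is the unique short simple root (B_2), and {alpha_1, alpha_2, alpha_4, alpha_5, alpha_6, alpha_7} form a chain of 4 nodes with a fork of two nodes at one end (D_6). A semisimple Lie algebra decomposes uniquely as the direct sum of simple ideals, one per connected component of its Dynkin diagram, so g ≅ B_2 ⊕ D_6 (dimension 10 + 66 = 76).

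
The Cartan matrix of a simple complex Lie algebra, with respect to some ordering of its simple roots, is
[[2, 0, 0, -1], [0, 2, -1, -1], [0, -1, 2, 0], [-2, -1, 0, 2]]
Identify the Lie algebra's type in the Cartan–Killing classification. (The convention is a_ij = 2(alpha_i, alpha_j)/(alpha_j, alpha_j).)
B_4

The matrix has rank 4 with 2's on the diagonal. Reading the off-diagonal entries as Dynkin edges (a single edge where a_ij = a_ji = -1; a double or triple edge where a_ij * a_ji = 2 or 3), the diagram is a chain of 4 nodes with a double edge at one end; the terminal node there is the unique short simple root (B_4). One simple-root ordering that puts it in standard form is (alpha_3, alpha_2, alpha_4, alpha_1). So the algebra is type B_4, i.e. so(9).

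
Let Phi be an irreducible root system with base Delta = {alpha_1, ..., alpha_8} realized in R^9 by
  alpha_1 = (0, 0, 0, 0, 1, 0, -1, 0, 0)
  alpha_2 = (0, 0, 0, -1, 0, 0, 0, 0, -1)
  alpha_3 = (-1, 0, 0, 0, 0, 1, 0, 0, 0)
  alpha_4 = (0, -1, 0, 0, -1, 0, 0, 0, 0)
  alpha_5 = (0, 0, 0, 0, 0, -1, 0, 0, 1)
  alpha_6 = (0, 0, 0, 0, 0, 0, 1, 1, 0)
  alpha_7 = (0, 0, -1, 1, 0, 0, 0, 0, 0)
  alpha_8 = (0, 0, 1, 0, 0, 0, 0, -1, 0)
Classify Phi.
A8

Compute the Cartan integers a_ij = 2(alpha_i, alpha_j)/(alpha_j, alpha_j); the resulting 8x8 Cartan matrix is
[[2, 0, 0, -1, 0, -1, 0, 0], [0, 2, 0, 0, -1, 0, -1, 0], [0, 0, 2, 0, -1, 0, 0, 0], [-1, 0, 0, 2, 0, 0, 0, 0], [0, -1, -1, 0, 2, 0, 0, 0], [-1, 0, 0, 0, 0, 2, 0, -1], [0, -1, 0, 0, 0, 0, 2, -1], [0, 0, 0, 0, 0, -1, -1, 2]].
All simple roots have the same length, so the diagram is simply laced. The associated Dynkin diagram is a chain of 8 nodes with single edges (A_8), so the type is A_8 (the algebra sl(9)).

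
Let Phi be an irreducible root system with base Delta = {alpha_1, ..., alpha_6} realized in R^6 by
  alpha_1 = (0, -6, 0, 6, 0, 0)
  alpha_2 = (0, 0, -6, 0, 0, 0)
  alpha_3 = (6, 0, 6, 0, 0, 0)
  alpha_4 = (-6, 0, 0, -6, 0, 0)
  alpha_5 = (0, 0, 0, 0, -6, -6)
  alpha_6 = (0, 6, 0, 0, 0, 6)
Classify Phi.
Compute the Cartan integers a_ij = 2(alpha_i, alpha_j)/(alpha_j, alpha_j); the resulting 6x6 Cartan matrix is
[[2, 0, 0, -1, 0, -1], [0, 2, -1, 0, 0, 0], [0, -2, 2, -1, 0, 0], [-1, 0, -1, 2, 0, 0], [0, 0, 0, 0, 2, -1], [-1, 0, 0, 0, -1, 2]].
The roots have two lengths (squared-length ratio 2:1); the short ones are alpha_{2}. The associated Dynkin diagram is a chain of 6 nodes with a double edge at one end; the terminal node there is the unique short simple root (B_6), so the type is B_6 (the algebra so(13)).

B_6 (so(13))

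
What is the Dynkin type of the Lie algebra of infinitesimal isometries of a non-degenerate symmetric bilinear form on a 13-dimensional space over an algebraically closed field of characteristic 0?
This is so(13) with 13 odd, which has dimension 13(13-1)/2 = 78 and rank (13-1)/2 = 6. In the classification of classical Lie algebras, the orthogonal algebra so(2n+1) in an odd number of variables has type B_n; here n = 6, so the Dynkin diagram is a chain of 6 nodes with a double edge at one end; the terminal node there is the unique short simple root (B_6). Hence the type is B_6.

B6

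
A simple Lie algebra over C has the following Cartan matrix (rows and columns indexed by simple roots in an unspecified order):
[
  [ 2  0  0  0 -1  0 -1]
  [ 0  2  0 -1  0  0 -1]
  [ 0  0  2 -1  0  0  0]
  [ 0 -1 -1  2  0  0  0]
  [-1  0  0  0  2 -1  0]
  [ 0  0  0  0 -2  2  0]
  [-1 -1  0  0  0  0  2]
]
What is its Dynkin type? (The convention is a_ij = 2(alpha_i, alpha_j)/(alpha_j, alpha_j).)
The matrix has rank 7 with 2's on the diagonal. Reading the off-diagonal entries as Dynkin edges (a single edge where a_ij = a_ji = -1; a double or triple edge where a_ij * a_ji = 2 or 3), the diagram is a chain of 7 nodes with a double edge at one end; the terminal node there is the unique long simple root (C_7). One simple-root ordering that puts it in standard form is (alpha_3, alpha_4, alpha_2, alpha_7, alpha_1, alpha_5, alpha_6). So the algebra is type C_7, i.e. sp(14).

C7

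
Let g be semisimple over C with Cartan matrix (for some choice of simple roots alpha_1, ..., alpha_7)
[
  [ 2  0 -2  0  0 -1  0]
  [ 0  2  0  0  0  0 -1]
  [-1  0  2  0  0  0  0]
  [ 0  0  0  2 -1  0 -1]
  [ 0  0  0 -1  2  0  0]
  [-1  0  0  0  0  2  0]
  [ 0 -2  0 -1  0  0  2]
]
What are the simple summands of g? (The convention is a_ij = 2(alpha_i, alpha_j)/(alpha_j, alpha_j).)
The diagram associated to this matrix has two connected components: the simple roots {alpha_1, alpha_3, alpha_6} form a chain of 3 nodes with a double edge at one end; the terminal node there is the unique short simple root (B_3), and {alpha_2, alpha_4, alpha_5, alpha_7} form a chain of 4 nodes with a double edge at one end; the terminal node there is the unique short simple root (B_4). A semisimple Lie algebra decomposes uniquely as the direct sum of simple ideals, one per connected component of its Dynkin diagram, so g ≅ B_3 ⊕ B_4 (dimension 21 + 36 = 57).

B_3 (so(7)) ⊕ B_4 (so(9))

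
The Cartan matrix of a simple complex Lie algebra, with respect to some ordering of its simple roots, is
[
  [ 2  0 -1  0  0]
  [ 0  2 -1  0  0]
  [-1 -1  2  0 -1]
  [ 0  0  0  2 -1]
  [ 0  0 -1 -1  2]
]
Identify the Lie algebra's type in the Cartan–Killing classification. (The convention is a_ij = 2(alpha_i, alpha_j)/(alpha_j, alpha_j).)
type D_5

The matrix has rank 5 with 2's on the diagonal. Reading the off-diagonal entries as Dynkin edges (a single edge where a_ij = a_ji = -1; a double or triple edge where a_ij * a_ji = 2 or 3), the diagram is a chain of 3 nodes with a fork of two nodes at one end (D_5). One simple-root ordering that puts it in standard form is (alpha_4, alpha_5, alpha_3, alpha_1, alpha_2). So the algebra is type D_5, i.e. so(10).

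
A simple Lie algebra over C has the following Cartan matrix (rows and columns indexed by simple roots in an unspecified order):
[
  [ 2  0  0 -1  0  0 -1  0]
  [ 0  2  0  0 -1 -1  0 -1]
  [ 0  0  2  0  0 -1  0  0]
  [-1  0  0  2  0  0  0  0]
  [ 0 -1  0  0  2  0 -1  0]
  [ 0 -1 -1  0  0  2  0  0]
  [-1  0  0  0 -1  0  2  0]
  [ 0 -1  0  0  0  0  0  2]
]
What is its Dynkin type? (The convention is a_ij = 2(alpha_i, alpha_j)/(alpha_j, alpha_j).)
type E_8

The matrix has rank 8 with 2's on the diagonal. Reading the off-diagonal entries as Dynkin edges (a single edge where a_ij = a_ji = -1; a double or triple edge where a_ij * a_ji = 2 or 3), the diagram is a chain of 7 nodes with one extra node attached to the third node from one end (E_8). One simple-root ordering that puts it in standard form is (alpha_3, alpha_8, alpha_6, alpha_2, alpha_5, alpha_7, alpha_1, alpha_4). So the algebra is type E_8.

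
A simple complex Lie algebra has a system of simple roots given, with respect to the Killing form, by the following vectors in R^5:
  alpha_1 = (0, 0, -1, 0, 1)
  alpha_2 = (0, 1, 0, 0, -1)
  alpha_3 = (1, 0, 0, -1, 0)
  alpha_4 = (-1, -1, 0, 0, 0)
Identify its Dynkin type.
A_4 (sl(5))

Compute the Cartan integers a_ij = 2(alpha_i, alpha_j)/(alpha_j, alpha_j); the resulting 4x4 Cartan matrix is
[[2, -1, 0, 0], [-1, 2, 0, -1], [0, 0, 2, -1], [0, -1, -1, 2]].
All simple roots have the same length, so the diagram is simply laced. The associated Dynkin diagram is a chain of 4 nodes with single edges (A_4), so the type is A_4 (the algebra sl(5)).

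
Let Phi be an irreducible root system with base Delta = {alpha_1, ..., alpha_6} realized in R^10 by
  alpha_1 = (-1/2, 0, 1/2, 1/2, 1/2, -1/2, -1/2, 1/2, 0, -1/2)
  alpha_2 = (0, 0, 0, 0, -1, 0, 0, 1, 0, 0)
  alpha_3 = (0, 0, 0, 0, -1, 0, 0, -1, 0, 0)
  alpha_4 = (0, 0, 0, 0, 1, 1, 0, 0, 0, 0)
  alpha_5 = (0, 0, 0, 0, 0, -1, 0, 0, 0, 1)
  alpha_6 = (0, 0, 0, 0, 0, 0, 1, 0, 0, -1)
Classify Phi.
E6

Compute the Cartan integers a_ij = 2(alpha_i, alpha_j)/(alpha_j, alpha_j); the resulting 6x6 Cartan matrix is
[[2, 0, -1, 0, 0, 0], [0, 2, 0, -1, 0, 0], [-1, 0, 2, -1, 0, 0], [0, -1, -1, 2, -1, 0], [0, 0, 0, -1, 2, -1], [0, 0, 0, 0, -1, 2]].
All simple roots have the same length, so the diagram is simply laced. The associated Dynkin diagram is a chain of 5 nodes with one extra node attached to the third node from one end (E_6), so the type is E_6.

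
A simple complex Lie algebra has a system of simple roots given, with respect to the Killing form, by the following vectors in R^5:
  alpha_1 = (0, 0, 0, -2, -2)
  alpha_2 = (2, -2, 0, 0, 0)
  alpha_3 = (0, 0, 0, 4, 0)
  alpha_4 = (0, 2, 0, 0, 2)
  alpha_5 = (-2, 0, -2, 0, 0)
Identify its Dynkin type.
Compute the Cartan integers a_ij = 2(alpha_i, alpha_j)/(alpha_j, alpha_j); the resulting 5x5 Cartan matrix is
[[2, 0, -1, -1, 0], [0, 2, 0, -1, -1], [-2, 0, 2, 0, 0], [-1, -1, 0, 2, 0], [0, -1, 0, 0, 2]].
The roots have two lengths (squared-length ratio 2:1); the short ones are alpha_{1,2,4,5}. The associated Dynkin diagram is a chain of 5 nodes with a double edge at one end; the terminal node there is the unique long simple root (C_5), so the type is C_5 (the algebra sp(10)).

C_5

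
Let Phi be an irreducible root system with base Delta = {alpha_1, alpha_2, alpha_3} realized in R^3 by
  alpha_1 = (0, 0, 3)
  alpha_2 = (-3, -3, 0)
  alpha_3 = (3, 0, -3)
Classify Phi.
Compute the Cartan integers a_ij = 2(alpha_i, alpha_j)/(alpha_j, alpha_j); the resulting 3x3 Cartan matrix is
[[2, 0, -1], [0, 2, -1], [-2, -1, 2]].
The roots have two lengths (squared-length ratio 2:1); the short ones are alpha_{1}. The associated Dynkin diagram is a chain of 3 nodes with a double edge at one end; the terminal node there is the unique short simple root (B_3), so the type is B_3 (the algebra so(7)).

B_3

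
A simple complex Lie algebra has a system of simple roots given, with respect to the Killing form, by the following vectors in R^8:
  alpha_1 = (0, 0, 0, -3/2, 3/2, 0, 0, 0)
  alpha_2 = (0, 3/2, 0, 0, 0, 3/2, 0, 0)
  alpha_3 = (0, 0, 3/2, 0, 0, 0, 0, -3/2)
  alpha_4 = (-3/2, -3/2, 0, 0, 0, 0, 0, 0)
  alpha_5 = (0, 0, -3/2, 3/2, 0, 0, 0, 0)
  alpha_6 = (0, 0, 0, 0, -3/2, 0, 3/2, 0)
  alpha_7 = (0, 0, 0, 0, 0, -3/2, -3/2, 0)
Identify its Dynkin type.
A7

Compute the Cartan integers a_ij = 2(alpha_i, alpha_j)/(alpha_j, alpha_j); the resulting 7x7 Cartan matrix is
[[2, 0, 0, 0, -1, -1, 0], [0, 2, 0, -1, 0, 0, -1], [0, 0, 2, 0, -1, 0, 0], [0, -1, 0, 2, 0, 0, 0], [-1, 0, -1, 0, 2, 0, 0], [-1, 0, 0, 0, 0, 2, -1], [0, -1, 0, 0, 0, -1, 2]].
All simple roots have the same length, so the diagram is simply laced. The associated Dynkin diagram is a chain of 7 nodes with single edges (A_7), so the type is A_7 (the algebra sl(8)).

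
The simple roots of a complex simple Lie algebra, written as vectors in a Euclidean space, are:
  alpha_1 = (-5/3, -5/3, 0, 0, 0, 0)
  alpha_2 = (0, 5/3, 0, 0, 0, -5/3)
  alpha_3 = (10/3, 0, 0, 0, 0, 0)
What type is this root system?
C_3

Compute the Cartan integers a_ij = 2(alpha_i, alpha_j)/(alpha_j, alpha_j); the resulting 3x3 Cartan matrix is
[[2, -1, -1], [-1, 2, 0], [-2, 0, 2]].
The roots have two lengths (squared-length ratio 2:1); the short ones are alpha_{1,2}. The associated Dynkin diagram is a chain of 3 nodes with a double edge at one end; the terminal node there is the unique long simple root (C_3), so the type is C_3 (the algebra sp(6)).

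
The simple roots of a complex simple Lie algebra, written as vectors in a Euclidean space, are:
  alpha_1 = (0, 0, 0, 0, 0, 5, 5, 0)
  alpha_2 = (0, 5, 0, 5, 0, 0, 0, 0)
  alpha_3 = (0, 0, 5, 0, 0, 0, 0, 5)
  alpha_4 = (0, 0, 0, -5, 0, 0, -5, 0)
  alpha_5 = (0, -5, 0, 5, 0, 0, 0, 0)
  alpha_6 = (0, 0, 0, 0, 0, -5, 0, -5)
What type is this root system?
D_6

Compute the Cartan integers a_ij = 2(alpha_i, alpha_j)/(alpha_j, alpha_j); the resulting 6x6 Cartan matrix is
[[2, 0, 0, -1, 0, -1], [0, 2, 0, -1, 0, 0], [0, 0, 2, 0, 0, -1], [-1, -1, 0, 2, -1, 0], [0, 0, 0, -1, 2, 0], [-1, 0, -1, 0, 0, 2]].
All simple roots have the same length, so the diagram is simply laced. The associated Dynkin diagram is a chain of 4 nodes with a fork of two nodes at one end (D_6), so the type is D_6 (the algebra so(12)).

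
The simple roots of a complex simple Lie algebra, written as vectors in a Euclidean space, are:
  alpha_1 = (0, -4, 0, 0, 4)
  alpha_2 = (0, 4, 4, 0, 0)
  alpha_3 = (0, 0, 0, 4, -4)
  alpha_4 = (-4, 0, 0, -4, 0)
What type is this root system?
Compute the Cartan integers a_ij = 2(alpha_i, alpha_j)/(alpha_j, alpha_j); the resulting 4x4 Cartan matrix is
[[2, -1, -1, 0], [-1, 2, 0, 0], [-1, 0, 2, -1], [0, 0, -1, 2]].
All simple roots have the same length, so the diagram is simply laced. The associated Dynkin diagram is a chain of 4 nodes with single edges (A_4), so the type is A_4 (the algebra sl(5)).

A_4 (sl(5))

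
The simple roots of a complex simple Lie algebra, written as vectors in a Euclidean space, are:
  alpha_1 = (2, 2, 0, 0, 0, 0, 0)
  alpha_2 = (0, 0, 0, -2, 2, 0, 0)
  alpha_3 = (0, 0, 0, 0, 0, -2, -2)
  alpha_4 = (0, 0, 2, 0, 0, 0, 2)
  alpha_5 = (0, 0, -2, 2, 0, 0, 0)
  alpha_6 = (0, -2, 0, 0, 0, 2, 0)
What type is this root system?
Compute the Cartan integers a_ij = 2(alpha_i, alpha_j)/(alpha_j, alpha_j); the resulting 6x6 Cartan matrix is
[[2, 0, 0, 0, 0, -1], [0, 2, 0, 0, -1, 0], [0, 0, 2, -1, 0, -1], [0, 0, -1, 2, -1, 0], [0, -1, 0, -1, 2, 0], [-1, 0, -1, 0, 0, 2]].
All simple roots have the same length, so the diagram is simply laced. The associated Dynkin diagram is a chain of 6 nodes with single edges (A_6), so the type is A_6 (the algebra sl(7)).

type A_6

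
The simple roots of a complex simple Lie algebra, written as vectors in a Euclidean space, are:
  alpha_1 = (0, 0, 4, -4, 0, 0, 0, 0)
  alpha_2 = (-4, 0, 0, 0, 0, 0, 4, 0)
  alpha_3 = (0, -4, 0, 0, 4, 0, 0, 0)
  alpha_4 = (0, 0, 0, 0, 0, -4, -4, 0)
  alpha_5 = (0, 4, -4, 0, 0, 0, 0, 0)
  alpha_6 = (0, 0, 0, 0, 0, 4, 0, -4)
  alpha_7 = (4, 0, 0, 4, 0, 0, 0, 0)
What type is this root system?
Compute the Cartan integers a_ij = 2(alpha_i, alpha_j)/(alpha_j, alpha_j); the resulting 7x7 Cartan matrix is
[[2, 0, 0, 0, -1, 0, -1], [0, 2, 0, -1, 0, 0, -1], [0, 0, 2, 0, -1, 0, 0], [0, -1, 0, 2, 0, -1, 0], [-1, 0, -1, 0, 2, 0, 0], [0, 0, 0, -1, 0, 2, 0], [-1, -1, 0, 0, 0, 0, 2]].
All simple roots have the same length, so the diagram is simply laced. The associated Dynkin diagram is a chain of 7 nodes with single edges (A_7), so the type is A_7 (the algebra sl(8)).

type A_7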